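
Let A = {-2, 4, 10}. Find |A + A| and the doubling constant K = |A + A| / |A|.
K = |A + A| / |A| = 5/3

Enumerate A + A = {a + b : a, b ∈ A}. With |A| = 3, there are |A|^2 = 9 ordered sum pairs; collecting distinct values, A + A = {-4, 2, 8, 14, 20}, so |A + A| = 5. Thus K = 5/3. Here |A + A| = 2|A| − 1 = 5, the minimum possible — so K = 5/3 is minimal, which holds iff A is an arithmetic progression.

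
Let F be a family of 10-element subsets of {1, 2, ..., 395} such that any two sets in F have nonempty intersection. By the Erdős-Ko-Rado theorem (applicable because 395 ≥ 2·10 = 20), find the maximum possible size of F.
max |F| = C(394, 9) = 575085963182945578

Erdős-Ko-Rado (1961): when n ≥ 2k, max |F| = C(n−1, k−1). The bound is attained by the star {A : i ∈ A} for any fixed i ∈ [n]. Here C(395−1, 10−1) = C(394, 9) = 575085963182945578.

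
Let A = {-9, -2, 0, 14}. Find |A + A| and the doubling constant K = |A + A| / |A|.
K = |A + A| / |A| = 10/4 = 5/2

Enumerate A + A = {a + b : a, b ∈ A}. With |A| = 4, there are |A|^2 = 16 ordered sum pairs; collecting distinct values, A + A = {-18, -11, -9, -4, -2, 0, 5, 12, 14, 28}, so |A + A| = 10. Thus K = 10/4 = 5/2. For comparison, the minimum possible |A + A| over all 4-element sets is 2·4 − 1 = 7 (so min K = 7/4), attained only by arithmetic progressions.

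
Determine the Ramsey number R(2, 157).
R(2, 157) = 157

R(2, k) = k for all k ≥ 2: in a 2-colouring of K_k, either some edge is red (a red K_2) or all edges are blue (a blue K_k). And K_{156} coloured all-blue has no blue K_157, so R(2, 157) > 156. Hence R(2, 157) = 157.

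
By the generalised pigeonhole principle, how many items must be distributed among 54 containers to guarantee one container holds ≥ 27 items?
n = (27 − 1)·54 + 1 = 1405

By the generalised pigeonhole principle, to guarantee some box contains ≥ r objects we need more than (r − 1) · k objects total. Threshold: n = (r − 1) · k + 1. With r = 27 and k = 54: n = 26 · 54 + 1 = 1404 + 1 = 1405. For n = 1404 = 26 · 54, we can put exactly 26 objects in every box, avoiding 27 in any single one — so 1405 is tight.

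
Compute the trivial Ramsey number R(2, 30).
R(2, 30) = 30

R(2, k) = k for all k ≥ 2: in a 2-colouring of K_k, either some edge is red (a red K_2) or all edges are blue (a blue K_k). And K_{29} coloured all-blue has no blue K_30, so R(2, 30) > 29. Hence R(2, 30) = 30.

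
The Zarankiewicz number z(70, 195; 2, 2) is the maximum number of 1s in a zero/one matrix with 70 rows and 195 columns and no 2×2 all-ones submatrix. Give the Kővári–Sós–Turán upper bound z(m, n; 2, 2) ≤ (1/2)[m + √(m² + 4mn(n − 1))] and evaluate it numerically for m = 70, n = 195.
z(70, 195; 2, 2) ≤ (1/2)[70 + √(70² + 4·70·195·194)] = (1/2)[70 + √10597300] = 1662.6747

Kővári–Sós–Turán: let r_1, ..., r_70 be the row sums and z = Σ r_i the total number of 1s. Each pair of columns can share at most one row with both entries 1 (else a 2×2 all-ones block appears), so Σ_i C(r_i, 2) ≤ C(195, 2) = 18915. By convexity Σ_i C(r_i, 2) ≥ 70·C(z/70, 2) = z(z − 70)/(2·70), giving z² − 70z − 70·195·194 ≤ 0 and hence z ≤ (1/2)[70 + √(4900 + 4·2648100)] = (1/2)[70 + √10597300] ≈ (1/2)(70 + 3255.3494) = 1662.6747.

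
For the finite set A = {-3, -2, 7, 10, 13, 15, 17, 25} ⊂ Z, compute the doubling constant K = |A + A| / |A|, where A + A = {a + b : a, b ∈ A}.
K = |A + A| / |A| = 30/8 = 15/4

Enumerate A + A = {a + b : a, b ∈ A}. With |A| = 8, there are |A|^2 = 64 ordered sum pairs; collecting distinct values, A + A = {-6, -5, -4, 4, 5, 7, 8, 10, 11, 12, 13, 14, 15, 17, 20, 22, 23, 24, 25, 26, 27, 28, 30, 32, 34, 35, 38, 40, 42, 50}, so |A + A| = 30. Thus K = 30/8 = 15/4. For comparison, the minimum possible |A + A| over all 8-element sets is 2·8 − 1 = 15 (so min K = 15/8), attained only by arithmetic progressions.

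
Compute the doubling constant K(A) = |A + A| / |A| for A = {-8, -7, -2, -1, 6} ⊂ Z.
K = |A + A| / |A| = 13/5

Enumerate A + A = {a + b : a, b ∈ A}. With |A| = 5, there are |A|^2 = 25 ordered sum pairs; collecting distinct values, A + A = {-16, -15, -14, -10, -9, -8, -4, -3, -2, -1, 4, 5, 12}, so |A + A| = 13. Thus K = 13/5. For comparison, the minimum possible |A + A| over all 5-element sets is 2·5 − 1 = 9 (so min K = 9/5), attained only by arithmetic progressions.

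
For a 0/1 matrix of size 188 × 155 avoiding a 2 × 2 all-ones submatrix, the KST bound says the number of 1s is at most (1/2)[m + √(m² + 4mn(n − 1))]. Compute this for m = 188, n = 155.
z(188, 155; 2, 2) ≤ (1/2)[188 + √(188² + 4·188·155·154)] = (1/2)[188 + √17985584] = 2214.4707

Kővári–Sós–Turán: let r_1, ..., r_188 be the row sums and z = Σ r_i the total number of 1s. Each pair of columns can share at most one row with both entries 1 (else a 2×2 all-ones block appears), so Σ_i C(r_i, 2) ≤ C(155, 2) = 11935. By convexity Σ_i C(r_i, 2) ≥ 188·C(z/188, 2) = z(z − 188)/(2·188), giving z² − 188z − 188·155·154 ≤ 0 and hence z ≤ (1/2)[188 + √(35344 + 4·4487560)] = (1/2)[188 + √17985584] ≈ (1/2)(188 + 4240.9414) = 2214.4707.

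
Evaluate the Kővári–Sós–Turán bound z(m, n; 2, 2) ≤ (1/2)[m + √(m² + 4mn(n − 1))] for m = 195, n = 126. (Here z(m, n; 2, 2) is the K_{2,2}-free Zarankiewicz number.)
z(195, 126; 2, 2) ≤ (1/2)[195 + √(195² + 4·195·126·125)] = (1/2)[195 + √12323025] = 1852.7083

Kővári–Sós–Turán: let r_1, ..., r_195 be the row sums and z = Σ r_i the total number of 1s. Each pair of columns can share at most one row with both entries 1 (else a 2×2 all-ones block appears), so Σ_i C(r_i, 2) ≤ C(126, 2) = 7875. By convexity Σ_i C(r_i, 2) ≥ 195·C(z/195, 2) = z(z − 195)/(2·195), giving z² − 195z − 195·126·125 ≤ 0 and hence z ≤ (1/2)[195 + √(38025 + 4·3071250)] = (1/2)[195 + √12323025] ≈ (1/2)(195 + 3510.4166) = 1852.7083.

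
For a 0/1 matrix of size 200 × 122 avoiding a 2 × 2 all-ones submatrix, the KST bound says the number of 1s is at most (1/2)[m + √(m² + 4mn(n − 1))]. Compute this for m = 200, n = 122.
z(200, 122; 2, 2) ≤ (1/2)[200 + √(200² + 4·200·122·121)] = (1/2)[200 + √11849600] = 1821.1624

Kővári–Sós–Turán: let r_1, ..., r_200 be the row sums and z = Σ r_i the total number of 1s. Each pair of columns can share at most one row with both entries 1 (else a 2×2 all-ones block appears), so Σ_i C(r_i, 2) ≤ C(122, 2) = 7381. By convexity Σ_i C(r_i, 2) ≥ 200·C(z/200, 2) = z(z − 200)/(2·200), giving z² − 200z − 200·122·121 ≤ 0 and hence z ≤ (1/2)[200 + √(40000 + 4·2952400)] = (1/2)[200 + √11849600] ≈ (1/2)(200 + 3442.3248) = 1821.1624.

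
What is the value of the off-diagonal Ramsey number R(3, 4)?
R(3, 4) = 9

Lower bound: an explicit 2-colouring of K_{8} (typically a Paley-type or other structured construction) avoids a red K_3 and a blue K_4, showing R(3, 4) > 8.
Upper bound: the Erdős–Szekeres recurrence R(r, t') ≤ R(r−1, t') + R(r, t'−1) (with the −1 refinement when both summands are even) yields R(3, 4) ≤ 9.
Hence R(3, 4) = 9.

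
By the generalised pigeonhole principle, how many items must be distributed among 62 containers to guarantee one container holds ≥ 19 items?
n = (19 − 1)·62 + 1 = 1117

By the generalised pigeonhole principle, to guarantee some box contains ≥ r objects we need more than (r − 1) · k objects total. Threshold: n = (r − 1) · k + 1. With r = 19 and k = 62: n = 18 · 62 + 1 = 1116 + 1 = 1117. For n = 1116 = 18 · 62, we can put exactly 18 objects in every box, avoiding 19 in any single one — so 1117 is tight.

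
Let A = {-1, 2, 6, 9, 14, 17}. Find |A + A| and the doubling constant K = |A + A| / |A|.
K = |A + A| / |A| = 18/6 = 3

Enumerate A + A = {a + b : a, b ∈ A}. With |A| = 6, there are |A|^2 = 36 ordered sum pairs; collecting distinct values, A + A = {-2, 1, 4, 5, 8, 11, 12, 13, 15, 16, 18, 19, 20, 23, 26, 28, 31, 34}, so |A + A| = 18. Thus K = 18/6 = 3. For comparison, the minimum possible |A + A| over all 6-element sets is 2·6 − 1 = 11 (so min K = 11/6), attained only by arithmetic progressions.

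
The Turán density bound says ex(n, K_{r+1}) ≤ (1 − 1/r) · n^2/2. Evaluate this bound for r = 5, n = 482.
Turán density bound = (4/5) · 482^2/2 = 464648/5 ≈ 92929.6

Turán's theorem: ex(n, K_{r+1}) is achieved by the complete r-partite Turán graph T(n, r) with parts as balanced as possible, and is at most (1 − 1/r) · n^2/2. For r = 5, n = 482: the density bound is (4/5) · 232324/2 = 464648/5 ≈ 92929.6. The integer-valued extremum is e(T(482, 5)) = 92929, which is strictly less than the density bound 464648/5 since 5 ∤ 482 (the parts of T(482, 5) cannot all be equal).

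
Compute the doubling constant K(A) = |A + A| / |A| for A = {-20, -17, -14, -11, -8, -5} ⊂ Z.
K = |A + A| / |A| = 11/6

Enumerate A + A = {a + b : a, b ∈ A}. With |A| = 6, there are |A|^2 = 36 ordered sum pairs; collecting distinct values, A + A = {-40, -37, -34, -31, -28, -25, -22, -19, -16, -13, -10}, so |A + A| = 11. Thus K = 11/6. Here |A + A| = 2|A| − 1 = 11, the minimum possible — so K = 11/6 is minimal, which holds iff A is an arithmetic progression.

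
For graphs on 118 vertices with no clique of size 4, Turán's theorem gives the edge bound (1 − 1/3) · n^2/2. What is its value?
Turán density bound = (2/3) · 118^2/2 = 13924/3 ≈ 4641.3333

Turán's theorem: ex(n, K_{r+1}) is achieved by the complete r-partite Turán graph T(n, r) with parts as balanced as possible, and is at most (1 − 1/r) · n^2/2. For r = 3, n = 118: the density bound is (2/3) · 13924/2 = 13924/3 ≈ 4641.3333. The integer-valued extremum is e(T(118, 3)) = 4641, which is strictly less than the density bound 13924/3 since 3 ∤ 118 (the parts of T(118, 3) cannot all be equal).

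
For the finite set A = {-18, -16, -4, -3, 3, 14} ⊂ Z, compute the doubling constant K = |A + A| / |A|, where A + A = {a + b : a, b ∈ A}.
K = |A + A| / |A| = 21/6 = 7/2

Enumerate A + A = {a + b : a, b ∈ A}. With |A| = 6, there are |A|^2 = 36 ordered sum pairs; collecting distinct values, A + A = {-36, -34, -32, -22, -21, -20, -19, -15, -13, -8, -7, -6, -4, -2, -1, 0, 6, 10, 11, 17, 28}, so |A + A| = 21. Thus K = 21/6 = 7/2. For comparison, the minimum possible |A + A| over all 6-element sets is 2·6 − 1 = 11 (so min K = 11/6), attained only by arithmetic progressions.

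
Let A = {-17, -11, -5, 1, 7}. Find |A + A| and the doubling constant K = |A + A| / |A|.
K = |A + A| / |A| = 9/5

Enumerate A + A = {a + b : a, b ∈ A}. With |A| = 5, there are |A|^2 = 25 ordered sum pairs; collecting distinct values, A + A = {-34, -28, -22, -16, -10, -4, 2, 8, 14}, so |A + A| = 9. Thus K = 9/5. Here |A + A| = 2|A| − 1 = 9, the minimum possible — so K = 9/5 is minimal, which holds iff A is an arithmetic progression.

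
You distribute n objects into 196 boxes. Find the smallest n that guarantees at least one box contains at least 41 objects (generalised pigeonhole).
n = (41 − 1)·196 + 1 = 7841

By the generalised pigeonhole principle, to guarantee some box contains ≥ r objects we need more than (r − 1) · k objects total. Threshold: n = (r − 1) · k + 1. With r = 41 and k = 196: n = 40 · 196 + 1 = 7840 + 1 = 7841. For n = 7840 = 40 · 196, we can put exactly 40 objects in every box, avoiding 41 in any single one — so 7841 is tight.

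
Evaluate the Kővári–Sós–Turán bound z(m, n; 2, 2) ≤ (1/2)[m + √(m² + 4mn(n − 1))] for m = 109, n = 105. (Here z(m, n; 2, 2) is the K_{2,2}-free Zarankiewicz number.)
z(109, 105; 2, 2) ≤ (1/2)[109 + √(109² + 4·109·105·104)] = (1/2)[109 + √4773001] = 1146.8599

Kővári–Sós–Turán: let r_1, ..., r_109 be the row sums and z = Σ r_i the total number of 1s. Each pair of columns can share at most one row with both entries 1 (else a 2×2 all-ones block appears), so Σ_i C(r_i, 2) ≤ C(105, 2) = 5460. By convexity Σ_i C(r_i, 2) ≥ 109·C(z/109, 2) = z(z − 109)/(2·109), giving z² − 109z − 109·105·104 ≤ 0 and hence z ≤ (1/2)[109 + √(11881 + 4·1190280)] = (1/2)[109 + √4773001] ≈ (1/2)(109 + 2184.7199) = 1146.8599.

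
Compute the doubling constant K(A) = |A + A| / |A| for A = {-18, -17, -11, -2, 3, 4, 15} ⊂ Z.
K = |A + A| / |A| = 26/7

Enumerate A + A = {a + b : a, b ∈ A}. With |A| = 7, there are |A|^2 = 49 ordered sum pairs; collecting distinct values, A + A = {-36, -35, -34, -29, -28, -22, -20, -19, -15, -14, -13, -8, -7, -4, -3, -2, 1, 2, 4, 6, 7, 8, 13, 18, 19, 30}, so |A + A| = 26. Thus K = 26/7. For comparison, the minimum possible |A + A| over all 7-element sets is 2·7 − 1 = 13 (so min K = 13/7), attained only by arithmetic progressions.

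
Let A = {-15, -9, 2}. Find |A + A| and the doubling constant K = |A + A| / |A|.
K = |A + A| / |A| = 6/3 = 2

Enumerate A + A = {a + b : a, b ∈ A}. With |A| = 3, there are |A|^2 = 9 ordered sum pairs; collecting distinct values, A + A = {-30, -24, -18, -13, -7, 4}, so |A + A| = 6. Thus K = 6/3 = 2. For comparison, the minimum possible |A + A| over all 3-element sets is 2·3 − 1 = 5 (so min K = 5/3), attained only by arithmetic progressions.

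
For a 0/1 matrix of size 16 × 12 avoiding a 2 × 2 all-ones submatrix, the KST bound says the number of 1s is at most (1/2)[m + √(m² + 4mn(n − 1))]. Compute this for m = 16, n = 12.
z(16, 12; 2, 2) ≤ (1/2)[16 + √(16² + 4·16·12·11)] = (1/2)[16 + √8704] = 54.6476

Kővári–Sós–Turán: let r_1, ..., r_16 be the row sums and z = Σ r_i the total number of 1s. Each pair of columns can share at most one row with both entries 1 (else a 2×2 all-ones block appears), so Σ_i C(r_i, 2) ≤ C(12, 2) = 66. By convexity Σ_i C(r_i, 2) ≥ 16·C(z/16, 2) = z(z − 16)/(2·16), giving z² − 16z − 16·12·11 ≤ 0 and hence z ≤ (1/2)[16 + √(256 + 4·2112)] = (1/2)[16 + √8704] ≈ (1/2)(16 + 93.2952) = 54.6476.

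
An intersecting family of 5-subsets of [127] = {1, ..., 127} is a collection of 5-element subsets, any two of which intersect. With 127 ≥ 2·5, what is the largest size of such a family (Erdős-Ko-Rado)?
max |F| = C(126, 4) = 10009125

The Erdős-Ko-Rado theorem states: for n ≥ 2k, an intersecting family of k-subsets of an n-element set has size at most C(n − 1, k − 1), with equality for 'star' families {A ⊆ [n] : |A| = k, i ∈ A} (fix an element i). For n = 127, k = 5: C(126, 4) = 10009125.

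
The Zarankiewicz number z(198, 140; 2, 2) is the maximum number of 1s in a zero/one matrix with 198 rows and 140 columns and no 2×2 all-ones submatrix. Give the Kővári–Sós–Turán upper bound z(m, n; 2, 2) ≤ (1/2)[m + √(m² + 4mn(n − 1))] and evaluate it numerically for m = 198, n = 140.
z(198, 140; 2, 2) ≤ (1/2)[198 + √(198² + 4·198·140·139)] = (1/2)[198 + √15451524] = 2064.4213

Kővári–Sós–Turán: let r_1, ..., r_198 be the row sums and z = Σ r_i the total number of 1s. Each pair of columns can share at most one row with both entries 1 (else a 2×2 all-ones block appears), so Σ_i C(r_i, 2) ≤ C(140, 2) = 9730. By convexity Σ_i C(r_i, 2) ≥ 198·C(z/198, 2) = z(z − 198)/(2·198), giving z² − 198z − 198·140·139 ≤ 0 and hence z ≤ (1/2)[198 + √(39204 + 4·3853080)] = (1/2)[198 + √15451524] ≈ (1/2)(198 + 3930.8427) = 2064.4213.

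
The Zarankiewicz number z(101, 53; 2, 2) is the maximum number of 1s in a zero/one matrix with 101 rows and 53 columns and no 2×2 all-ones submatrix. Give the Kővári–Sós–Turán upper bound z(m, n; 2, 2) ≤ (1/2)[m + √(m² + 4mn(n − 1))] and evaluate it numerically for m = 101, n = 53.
z(101, 53; 2, 2) ≤ (1/2)[101 + √(101² + 4·101·53·52)] = (1/2)[101 + √1123625] = 580.5059

Kővári–Sós–Turán: let r_1, ..., r_101 be the row sums and z = Σ r_i the total number of 1s. Each pair of columns can share at most one row with both entries 1 (else a 2×2 all-ones block appears), so Σ_i C(r_i, 2) ≤ C(53, 2) = 1378. By convexity Σ_i C(r_i, 2) ≥ 101·C(z/101, 2) = z(z − 101)/(2·101), giving z² − 101z − 101·53·52 ≤ 0 and hence z ≤ (1/2)[101 + √(10201 + 4·278356)] = (1/2)[101 + √1123625] ≈ (1/2)(101 + 1060.0118) = 580.5059.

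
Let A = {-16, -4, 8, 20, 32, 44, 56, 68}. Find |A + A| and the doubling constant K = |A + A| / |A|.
K = |A + A| / |A| = 15/8

Enumerate A + A = {a + b : a, b ∈ A}. With |A| = 8, there are |A|^2 = 64 ordered sum pairs; collecting distinct values, A + A = {-32, -20, -8, 4, 16, 28, 40, 52, 64, 76, 88, 100, 112, 124, 136}, so |A + A| = 15. Thus K = 15/8. Here |A + A| = 2|A| − 1 = 15, the minimum possible — so K = 15/8 is minimal, which holds iff A is an arithmetic progression.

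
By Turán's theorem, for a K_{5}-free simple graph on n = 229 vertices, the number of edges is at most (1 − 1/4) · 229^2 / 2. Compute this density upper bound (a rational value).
Turán density bound = (3/4) · 229^2/2 = 157323/8 ≈ 19665.375

Turán's theorem: ex(n, K_{r+1}) is achieved by the complete r-partite Turán graph T(n, r) with parts as balanced as possible, and is at most (1 − 1/r) · n^2/2. For r = 4, n = 229: the density bound is (3/4) · 52441/2 = 157323/8 ≈ 19665.375. The integer-valued extremum is e(T(229, 4)) = 19665, which is strictly less than the density bound 157323/8 since 4 ∤ 229 (the parts of T(229, 4) cannot all be equal).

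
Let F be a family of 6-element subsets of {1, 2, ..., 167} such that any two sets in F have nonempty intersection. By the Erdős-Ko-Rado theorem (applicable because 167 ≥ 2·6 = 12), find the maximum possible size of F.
max |F| = C(166, 5) = 988455798

The Erdős-Ko-Rado theorem states: for n ≥ 2k, an intersecting family of k-subsets of an n-element set has size at most C(n − 1, k − 1), with equality for 'star' families {A ⊆ [n] : |A| = k, i ∈ A} (fix an element i). For n = 167, k = 6: C(166, 5) = 988455798.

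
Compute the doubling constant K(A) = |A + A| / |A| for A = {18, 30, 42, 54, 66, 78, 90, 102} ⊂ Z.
K = |A + A| / |A| = 15/8

Enumerate A + A = {a + b : a, b ∈ A}. With |A| = 8, there are |A|^2 = 64 ordered sum pairs; collecting distinct values, A + A = {36, 48, 60, 72, 84, 96, 108, 120, 132, 144, 156, 168, 180, 192, 204}, so |A + A| = 15. Thus K = 15/8. Here |A + A| = 2|A| − 1 = 15, the minimum possible — so K = 15/8 is minimal, which holds iff A is an arithmetic progression.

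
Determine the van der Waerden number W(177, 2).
W(177, 2) = 177 + 1 = 178

A 2-term AP is any pair of integers, so a monochromatic 2-AP exists iff some colour is used at least twice. With 177 colours, the colouring i ↦ i on {1, ..., 177} uses each colour once, avoiding any monochromatic pair, so W(177, 2) > 177. For {1, ..., 178}, pigeonhole forces two integers of the same colour, which form a monochromatic 2-AP. Hence W(177, 2) = 178.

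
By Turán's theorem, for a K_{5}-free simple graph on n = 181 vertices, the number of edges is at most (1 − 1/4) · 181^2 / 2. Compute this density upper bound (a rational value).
Turán density bound = (3/4) · 181^2/2 = 98283/8 ≈ 12285.375

Turán's theorem: ex(n, K_{r+1}) is achieved by the complete r-partite Turán graph T(n, r) with parts as balanced as possible, and is at most (1 − 1/r) · n^2/2. For r = 4, n = 181: the density bound is (3/4) · 32761/2 = 98283/8 ≈ 12285.375. The integer-valued extremum is e(T(181, 4)) = 12285, which is strictly less than the density bound 98283/8 since 4 ∤ 181 (the parts of T(181, 4) cannot all be equal).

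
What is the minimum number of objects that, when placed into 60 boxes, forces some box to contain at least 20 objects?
n = (20 − 1)·60 + 1 = 1141

By the generalised pigeonhole principle, to guarantee some box contains ≥ r objects we need more than (r − 1) · k objects total. Threshold: n = (r − 1) · k + 1. With r = 20 and k = 60: n = 19 · 60 + 1 = 1140 + 1 = 1141. For n = 1140 = 19 · 60, we can put exactly 19 objects in every box, avoiding 20 in any single one — so 1141 is tight.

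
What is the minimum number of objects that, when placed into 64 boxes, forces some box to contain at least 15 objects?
n = (15 − 1)·64 + 1 = 897

By the generalised pigeonhole principle, to guarantee some box contains ≥ r objects we need more than (r − 1) · k objects total. Threshold: n = (r − 1) · k + 1. With r = 15 and k = 64: n = 14 · 64 + 1 = 896 + 1 = 897. For n = 896 = 14 · 64, we can put exactly 14 objects in every box, avoiding 15 in any single one — so 897 is tight.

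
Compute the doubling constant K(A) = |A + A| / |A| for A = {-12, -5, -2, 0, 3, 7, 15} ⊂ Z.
K = |A + A| / |A| = 24/7

Enumerate A + A = {a + b : a, b ∈ A}. With |A| = 7, there are |A|^2 = 49 ordered sum pairs; collecting distinct values, A + A = {-24, -17, -14, -12, -10, -9, -7, -5, -4, -2, 0, 1, 2, 3, 5, 6, 7, 10, 13, 14, 15, 18, 22, 30}, so |A + A| = 24. Thus K = 24/7. For comparison, the minimum possible |A + A| over all 7-element sets is 2·7 − 1 = 13 (so min K = 13/7), attained only by arithmetic progressions.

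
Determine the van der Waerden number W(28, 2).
W(28, 2) = 28 + 1 = 29

A 2-term AP is any pair of integers, so a monochromatic 2-AP exists iff some colour is used at least twice. With 28 colours, the colouring i ↦ i on {1, ..., 28} uses each colour once, avoiding any monochromatic pair, so W(28, 2) > 28. For {1, ..., 29}, pigeonhole forces two integers of the same colour, which form a monochromatic 2-AP. Hence W(28, 2) = 29.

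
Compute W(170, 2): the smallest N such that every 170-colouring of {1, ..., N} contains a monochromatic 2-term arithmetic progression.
W(170, 2) = 170 + 1 = 171

A 2-term AP is any pair of integers, so a monochromatic 2-AP exists iff some colour is used at least twice. With 170 colours, the colouring i ↦ i on {1, ..., 170} uses each colour once, avoiding any monochromatic pair, so W(170, 2) > 170. For {1, ..., 171}, pigeonhole forces two integers of the same colour, which form a monochromatic 2-AP. Hence W(170, 2) = 171.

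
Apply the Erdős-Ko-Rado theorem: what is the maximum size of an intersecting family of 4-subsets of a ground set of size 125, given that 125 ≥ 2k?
max |F| = C(124, 3) = 310124

Erdős-Ko-Rado (1961): when n ≥ 2k, max |F| = C(n−1, k−1). The bound is attained by the star {A : i ∈ A} for any fixed i ∈ [n]. Here C(125−1, 4−1) = C(124, 3) = 310124.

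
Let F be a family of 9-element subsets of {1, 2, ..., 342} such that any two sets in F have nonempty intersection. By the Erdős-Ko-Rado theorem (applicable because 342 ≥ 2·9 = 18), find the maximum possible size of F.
max |F| = C(341, 8) = 4174357337091370

The Erdős-Ko-Rado theorem states: for n ≥ 2k, an intersecting family of k-subsets of an n-element set has size at most C(n − 1, k − 1), with equality for 'star' families {A ⊆ [n] : |A| = k, i ∈ A} (fix an element i). For n = 342, k = 9: C(341, 8) = 4174357337091370.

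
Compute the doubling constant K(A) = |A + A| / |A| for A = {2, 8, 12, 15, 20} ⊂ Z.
K = |A + A| / |A| = 15/5 = 3

Enumerate A + A = {a + b : a, b ∈ A}. With |A| = 5, there are |A|^2 = 25 ordered sum pairs; collecting distinct values, A + A = {4, 10, 14, 16, 17, 20, 22, 23, 24, 27, 28, 30, 32, 35, 40}, so |A + A| = 15. Thus K = 15/5 = 3. For comparison, the minimum possible |A + A| over all 5-element sets is 2·5 − 1 = 9 (so min K = 9/5), attained only by arithmetic progressions.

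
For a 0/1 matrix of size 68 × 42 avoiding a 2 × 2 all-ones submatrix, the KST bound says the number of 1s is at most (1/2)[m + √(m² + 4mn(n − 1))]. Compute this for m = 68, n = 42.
z(68, 42; 2, 2) ≤ (1/2)[68 + √(68² + 4·68·42·41)] = (1/2)[68 + √473008] = 377.8779

Kővári–Sós–Turán: let r_1, ..., r_68 be the row sums and z = Σ r_i the total number of 1s. Each pair of columns can share at most one row with both entries 1 (else a 2×2 all-ones block appears), so Σ_i C(r_i, 2) ≤ C(42, 2) = 861. By convexity Σ_i C(r_i, 2) ≥ 68·C(z/68, 2) = z(z − 68)/(2·68), giving z² − 68z − 68·42·41 ≤ 0 and hence z ≤ (1/2)[68 + √(4624 + 4·117096)] = (1/2)[68 + √473008] ≈ (1/2)(68 + 687.7558) = 377.8779.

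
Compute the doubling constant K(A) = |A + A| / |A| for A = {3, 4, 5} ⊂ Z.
K = |A + A| / |A| = 5/3

Enumerate A + A = {a + b : a, b ∈ A}. With |A| = 3, there are |A|^2 = 9 ordered sum pairs; collecting distinct values, A + A = {6, 7, 8, 9, 10}, so |A + A| = 5. Thus K = 5/3. Here |A + A| = 2|A| − 1 = 5, the minimum possible — so K = 5/3 is minimal, which holds iff A is an arithmetic progression.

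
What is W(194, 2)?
W(194, 2) = 194 + 1 = 195

A 2-term AP is any pair of integers, so a monochromatic 2-AP exists iff some colour is used at least twice. With 194 colours, the colouring i ↦ i on {1, ..., 194} uses each colour once, avoiding any monochromatic pair, so W(194, 2) > 194. For {1, ..., 195}, pigeonhole forces two integers of the same colour, which form a monochromatic 2-AP. Hence W(194, 2) = 195.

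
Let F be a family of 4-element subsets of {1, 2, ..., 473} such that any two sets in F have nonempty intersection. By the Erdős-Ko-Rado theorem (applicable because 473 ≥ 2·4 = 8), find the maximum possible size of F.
max |F| = C(472, 3) = 17414440

The Erdős-Ko-Rado theorem states: for n ≥ 2k, an intersecting family of k-subsets of an n-element set has size at most C(n − 1, k − 1), with equality for 'star' families {A ⊆ [n] : |A| = k, i ∈ A} (fix an element i). For n = 473, k = 4: C(472, 3) = 17414440.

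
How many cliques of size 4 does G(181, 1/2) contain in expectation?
E[# K_4] = C(181, 4) · (1/2)^C(4, 2) = 43252665 / 2^6 = 675822.890625

For each 4-subset S of vertices (there are C(181, 4) = 43252665 such S), let X_S = 1 if S induces a K_4 (all C(4, 2) = 6 edges present). Then P(X_S = 1) = (1/2)^6 = 1/64. By linearity of expectation, E[# K_4] = C(181, 4) · (1/2)^6 = 43252665 / 64 = 675822.890625.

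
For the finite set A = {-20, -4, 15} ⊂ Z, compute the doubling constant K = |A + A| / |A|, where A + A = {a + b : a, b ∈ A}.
K = |A + A| / |A| = 6/3 = 2

Enumerate A + A = {a + b : a, b ∈ A}. With |A| = 3, there are |A|^2 = 9 ordered sum pairs; collecting distinct values, A + A = {-40, -24, -8, -5, 11, 30}, so |A + A| = 6. Thus K = 6/3 = 2. For comparison, the minimum possible |A + A| over all 3-element sets is 2·3 − 1 = 5 (so min K = 5/3), attained only by arithmetic progressions.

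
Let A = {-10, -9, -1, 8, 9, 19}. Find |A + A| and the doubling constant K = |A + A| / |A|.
K = |A + A| / |A| = 18/6 = 3

Enumerate A + A = {a + b : a, b ∈ A}. With |A| = 6, there are |A|^2 = 36 ordered sum pairs; collecting distinct values, A + A = {-20, -19, -18, -11, -10, -2, -1, 0, 7, 8, 9, 10, 16, 17, 18, 27, 28, 38}, so |A + A| = 18. Thus K = 18/6 = 3. For comparison, the minimum possible |A + A| over all 6-element sets is 2·6 − 1 = 11 (so min K = 11/6), attained only by arithmetic progressions.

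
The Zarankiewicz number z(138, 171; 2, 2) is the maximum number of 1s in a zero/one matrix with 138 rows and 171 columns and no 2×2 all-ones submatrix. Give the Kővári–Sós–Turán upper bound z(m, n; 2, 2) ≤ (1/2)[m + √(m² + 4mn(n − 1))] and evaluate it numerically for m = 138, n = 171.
z(138, 171; 2, 2) ≤ (1/2)[138 + √(138² + 4·138·171·170)] = (1/2)[138 + √16065684] = 2073.101

Kővári–Sós–Turán: let r_1, ..., r_138 be the row sums and z = Σ r_i the total number of 1s. Each pair of columns can share at most one row with both entries 1 (else a 2×2 all-ones block appears), so Σ_i C(r_i, 2) ≤ C(171, 2) = 14535. By convexity Σ_i C(r_i, 2) ≥ 138·C(z/138, 2) = z(z − 138)/(2·138), giving z² − 138z − 138·171·170 ≤ 0 and hence z ≤ (1/2)[138 + √(19044 + 4·4011660)] = (1/2)[138 + √16065684] ≈ (1/2)(138 + 4008.2021) = 2073.101.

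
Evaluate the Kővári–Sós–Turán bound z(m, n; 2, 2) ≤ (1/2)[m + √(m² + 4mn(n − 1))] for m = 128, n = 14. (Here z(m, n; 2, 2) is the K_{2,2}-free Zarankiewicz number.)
z(128, 14; 2, 2) ≤ (1/2)[128 + √(128² + 4·128·14·13)] = (1/2)[128 + √109568] = 229.5053

Kővári–Sós–Turán: let r_1, ..., r_128 be the row sums and z = Σ r_i the total number of 1s. Each pair of columns can share at most one row with both entries 1 (else a 2×2 all-ones block appears), so Σ_i C(r_i, 2) ≤ C(14, 2) = 91. By convexity Σ_i C(r_i, 2) ≥ 128·C(z/128, 2) = z(z − 128)/(2·128), giving z² − 128z − 128·14·13 ≤ 0 and hence z ≤ (1/2)[128 + √(16384 + 4·23296)] = (1/2)[128 + √109568] ≈ (1/2)(128 + 331.0106) = 229.5053.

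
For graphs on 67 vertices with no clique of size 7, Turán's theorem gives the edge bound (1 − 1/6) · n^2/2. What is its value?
Turán density bound = (5/6) · 67^2/2 = 22445/12 ≈ 1870.4167

Turán's theorem: ex(n, K_{r+1}) is achieved by the complete r-partite Turán graph T(n, r) with parts as balanced as possible, and is at most (1 − 1/r) · n^2/2. For r = 6, n = 67: the density bound is (5/6) · 4489/2 = 22445/12 ≈ 1870.4167. The integer-valued extremum is e(T(67, 6)) = 1870, which is strictly less than the density bound 22445/12 since 6 ∤ 67 (the parts of T(67, 6) cannot all be equal).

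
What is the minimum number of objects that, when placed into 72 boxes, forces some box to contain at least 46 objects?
n = (46 − 1)·72 + 1 = 3241

By the generalised pigeonhole principle, to guarantee some box contains ≥ r objects we need more than (r − 1) · k objects total. Threshold: n = (r − 1) · k + 1. With r = 46 and k = 72: n = 45 · 72 + 1 = 3240 + 1 = 3241. For n = 3240 = 45 · 72, we can put exactly 45 objects in every box, avoiding 46 in any single one — so 3241 is tight.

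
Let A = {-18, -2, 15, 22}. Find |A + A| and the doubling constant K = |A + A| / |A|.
K = |A + A| / |A| = 10/4 = 5/2

Enumerate A + A = {a + b : a, b ∈ A}. With |A| = 4, there are |A|^2 = 16 ordered sum pairs; collecting distinct values, A + A = {-36, -20, -4, -3, 4, 13, 20, 30, 37, 44}, so |A + A| = 10. Thus K = 10/4 = 5/2. For comparison, the minimum possible |A + A| over all 4-element sets is 2·4 − 1 = 7 (so min K = 7/4), attained only by arithmetic progressions.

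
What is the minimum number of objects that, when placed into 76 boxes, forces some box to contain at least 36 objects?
n = (36 − 1)·76 + 1 = 2661

By the generalised pigeonhole principle, to guarantee some box contains ≥ r objects we need more than (r − 1) · k objects total. Threshold: n = (r − 1) · k + 1. With r = 36 and k = 76: n = 35 · 76 + 1 = 2660 + 1 = 2661. For n = 2660 = 35 · 76, we can put exactly 35 objects in every box, avoiding 36 in any single one — so 2661 is tight.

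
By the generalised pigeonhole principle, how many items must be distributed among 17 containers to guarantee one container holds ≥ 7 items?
n = (7 − 1)·17 + 1 = 103

By the generalised pigeonhole principle, to guarantee some box contains ≥ r objects we need more than (r − 1) · k objects total. Threshold: n = (r − 1) · k + 1. With r = 7 and k = 17: n = 6 · 17 + 1 = 102 + 1 = 103. For n = 102 = 6 · 17, we can put exactly 6 objects in every box, avoiding 7 in any single one — so 103 is tight.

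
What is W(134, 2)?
W(134, 2) = 134 + 1 = 135

A 2-term AP is any pair of integers, so a monochromatic 2-AP exists iff some colour is used at least twice. With 134 colours, the colouring i ↦ i on {1, ..., 134} uses each colour once, avoiding any monochromatic pair, so W(134, 2) > 134. For {1, ..., 135}, pigeonhole forces two integers of the same colour, which form a monochromatic 2-AP. Hence W(134, 2) = 135.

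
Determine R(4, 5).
R(4, 5) = 25

Lower bound: an explicit 2-colouring of K_{24} (typically a Paley-type or other structured construction) avoids a red K_4 and a blue K_5, showing R(4, 5) > 24.
Upper bound: the simple Erdős–Szekeres recurrence only gives R(4, 5) ≤ 32; the tight bound R(4, 5) ≤ 25 requires a sharper case analysis (or computer search) of 2-colourings of K_{25}.
Hence R(4, 5) = 25.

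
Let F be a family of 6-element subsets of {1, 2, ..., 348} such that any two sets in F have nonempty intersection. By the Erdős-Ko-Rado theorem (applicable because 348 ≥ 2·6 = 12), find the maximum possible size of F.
max |F| = C(347, 5) = 40728272074

The Erdős-Ko-Rado theorem states: for n ≥ 2k, an intersecting family of k-subsets of an n-element set has size at most C(n − 1, k − 1), with equality for 'star' families {A ⊆ [n] : |A| = k, i ∈ A} (fix an element i). For n = 348, k = 6: C(347, 5) = 40728272074.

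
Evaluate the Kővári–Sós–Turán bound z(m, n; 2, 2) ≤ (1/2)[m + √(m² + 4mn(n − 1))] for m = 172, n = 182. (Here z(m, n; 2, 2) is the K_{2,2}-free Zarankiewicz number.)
z(172, 182; 2, 2) ≤ (1/2)[172 + √(172² + 4·172·182·181)] = (1/2)[172 + √22693680] = 2467.8942

Kővári–Sós–Turán: let r_1, ..., r_172 be the row sums and z = Σ r_i the total number of 1s. Each pair of columns can share at most one row with both entries 1 (else a 2×2 all-ones block appears), so Σ_i C(r_i, 2) ≤ C(182, 2) = 16471. By convexity Σ_i C(r_i, 2) ≥ 172·C(z/172, 2) = z(z − 172)/(2·172), giving z² − 172z − 172·182·181 ≤ 0 and hence z ≤ (1/2)[172 + √(29584 + 4·5666024)] = (1/2)[172 + √22693680] ≈ (1/2)(172 + 4763.7884) = 2467.8942.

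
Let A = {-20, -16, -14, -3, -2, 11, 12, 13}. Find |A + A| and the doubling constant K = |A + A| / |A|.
K = |A + A| / |A| = 30/8 = 15/4

Enumerate A + A = {a + b : a, b ∈ A}. With |A| = 8, there are |A|^2 = 64 ordered sum pairs; collecting distinct values, A + A = {-40, -36, -34, -32, -30, -28, -23, -22, -19, -18, -17, -16, -9, -8, -7, -6, -5, -4, -3, -2, -1, 8, 9, 10, 11, 22, 23, 24, 25, 26}, so |A + A| = 30. Thus K = 30/8 = 15/4. For comparison, the minimum possible |A + A| over all 8-element sets is 2·8 − 1 = 15 (so min K = 15/8), attained only by arithmetic progressions.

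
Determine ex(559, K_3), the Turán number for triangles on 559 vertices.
ex(559, K_3) = ⌊559^2/4⌋ = 78120

Mantel (1907): a triangle-free graph on n vertices has at most ⌊n^2/4⌋ edges, with equality for the complete bipartite graph K_{⌊n/2⌋, ⌈n/2⌉}. For n = 559: ⌊559^2/4⌋ = ⌊312481/4⌋ = 78120. The extremal graph is K_{279, 280}, which has 279·280 = 78120 edges.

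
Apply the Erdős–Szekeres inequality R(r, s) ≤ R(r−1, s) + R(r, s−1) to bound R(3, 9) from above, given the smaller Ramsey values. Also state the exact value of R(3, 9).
R(3, 9) ≤ R(2, 9) + R(3, 8) = 9 + 28 = 37; exact value R(3, 9) = 36.

The Erdős–Szekeres recurrence R(r, s) ≤ R(r−1, s) + R(r, s−1) applied to (r, s) = (3, 9) gives
  R(3, 9) ≤ R(2, 9) + R(3, 8) = 9 + 28 = 37.
(Recall R(2, k) = k and R is symmetric.) The recurrence is not tight here (it gives 37, but the exact value is R(3, 9) = 36); the tight upper bound requires a sharper argument than the simple recurrence, combined with a lower-bound construction on K_{35}.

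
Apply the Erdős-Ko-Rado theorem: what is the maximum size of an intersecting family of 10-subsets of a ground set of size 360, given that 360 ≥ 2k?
max |F| = C(359, 9) = 246711138164258196

The Erdős-Ko-Rado theorem states: for n ≥ 2k, an intersecting family of k-subsets of an n-element set has size at most C(n − 1, k − 1), with equality for 'star' families {A ⊆ [n] : |A| = k, i ∈ A} (fix an element i). For n = 360, k = 10: C(359, 9) = 246711138164258196.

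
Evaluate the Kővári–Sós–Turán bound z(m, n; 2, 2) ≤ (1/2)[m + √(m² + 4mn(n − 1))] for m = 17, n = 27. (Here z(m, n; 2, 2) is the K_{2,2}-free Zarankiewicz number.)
z(17, 27; 2, 2) ≤ (1/2)[17 + √(17² + 4·17·27·26)] = (1/2)[17 + √48025] = 118.073

Kővári–Sós–Turán: let r_1, ..., r_17 be the row sums and z = Σ r_i the total number of 1s. Each pair of columns can share at most one row with both entries 1 (else a 2×2 all-ones block appears), so Σ_i C(r_i, 2) ≤ C(27, 2) = 351. By convexity Σ_i C(r_i, 2) ≥ 17·C(z/17, 2) = z(z − 17)/(2·17), giving z² − 17z − 17·27·26 ≤ 0 and hence z ≤ (1/2)[17 + √(289 + 4·11934)] = (1/2)[17 + √48025] ≈ (1/2)(17 + 219.1461) = 118.073.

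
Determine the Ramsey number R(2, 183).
R(2, 183) = 183

R(2, k) = k for all k ≥ 2: in a 2-colouring of K_k, either some edge is red (a red K_2) or all edges are blue (a blue K_k). And K_{182} coloured all-blue has no blue K_183, so R(2, 183) > 182. Hence R(2, 183) = 183.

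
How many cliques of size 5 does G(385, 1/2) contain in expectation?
E[# K_5] = C(385, 5) · (1/2)^C(5, 2) = 68674865952 / 2^10 = 2146089561/32 = 67065298.78125

For each 5-subset S of vertices (there are C(385, 5) = 68674865952 such S), let X_S = 1 if S induces a K_5 (all C(5, 2) = 10 edges present). Then P(X_S = 1) = (1/2)^10 = 1/1024. By linearity of expectation, E[# K_5] = C(385, 5) · (1/2)^10 = 68674865952 / 1024 = 2146089561/32 = 67065298.78125.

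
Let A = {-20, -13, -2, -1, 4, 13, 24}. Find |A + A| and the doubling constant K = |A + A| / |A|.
K = |A + A| / |A| = 27/7

Enumerate A + A = {a + b : a, b ∈ A}. With |A| = 7, there are |A|^2 = 49 ordered sum pairs; collecting distinct values, A + A = {-40, -33, -26, -22, -21, -16, -15, -14, -9, -7, -4, -3, -2, 0, 2, 3, 4, 8, 11, 12, 17, 22, 23, 26, 28, 37, 48}, so |A + A| = 27. Thus K = 27/7. For comparison, the minimum possible |A + A| over all 7-element sets is 2·7 − 1 = 13 (so min K = 13/7), attained only by arithmetic progressions.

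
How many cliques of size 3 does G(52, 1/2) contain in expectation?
E[# K_3] = C(52, 3) · (1/2)^C(3, 2) = 22100 / 2^3 = 5525/2 = 2762.5

For each 3-subset S of vertices (there are C(52, 3) = 22100 such S), let X_S = 1 if S induces a K_3 (all C(3, 2) = 3 edges present). Then P(X_S = 1) = (1/2)^3 = 1/8. By linearity of expectation, E[# K_3] = C(52, 3) · (1/2)^3 = 22100 / 8 = 5525/2 = 2762.5.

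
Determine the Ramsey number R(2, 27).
R(2, 27) = 27

R(2, k) = k for all k ≥ 2: in a 2-colouring of K_k, either some edge is red (a red K_2) or all edges are blue (a blue K_k). And K_{26} coloured all-blue has no blue K_27, so R(2, 27) > 26. Hence R(2, 27) = 27.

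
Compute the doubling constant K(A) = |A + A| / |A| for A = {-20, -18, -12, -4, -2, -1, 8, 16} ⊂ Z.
K = |A + A| / |A| = 30/8 = 15/4

Enumerate A + A = {a + b : a, b ∈ A}. With |A| = 8, there are |A|^2 = 64 ordered sum pairs; collecting distinct values, A + A = {-40, -38, -36, -32, -30, -24, -22, -21, -20, -19, -16, -14, -13, -12, -10, -8, -6, -5, -4, -3, -2, 4, 6, 7, 12, 14, 15, 16, 24, 32}, so |A + A| = 30. Thus K = 30/8 = 15/4. For comparison, the minimum possible |A + A| over all 8-element sets is 2·8 − 1 = 15 (so min K = 15/8), attained only by arithmetic progressions.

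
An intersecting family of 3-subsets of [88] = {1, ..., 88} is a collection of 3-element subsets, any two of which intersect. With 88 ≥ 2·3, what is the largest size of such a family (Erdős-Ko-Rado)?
max |F| = C(87, 2) = 3741

The Erdős-Ko-Rado theorem states: for n ≥ 2k, an intersecting family of k-subsets of an n-element set has size at most C(n − 1, k − 1), with equality for 'star' families {A ⊆ [n] : |A| = k, i ∈ A} (fix an element i). For n = 88, k = 3: C(87, 2) = 3741.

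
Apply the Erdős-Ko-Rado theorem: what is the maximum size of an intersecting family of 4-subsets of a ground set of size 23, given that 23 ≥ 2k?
max |F| = C(22, 3) = 1540

The Erdős-Ko-Rado theorem states: for n ≥ 2k, an intersecting family of k-subsets of an n-element set has size at most C(n − 1, k − 1), with equality for 'star' families {A ⊆ [n] : |A| = k, i ∈ A} (fix an element i). For n = 23, k = 4: C(22, 3) = 1540.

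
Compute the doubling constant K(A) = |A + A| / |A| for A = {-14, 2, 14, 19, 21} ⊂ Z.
K = |A + A| / |A| = 15/5 = 3

Enumerate A + A = {a + b : a, b ∈ A}. With |A| = 5, there are |A|^2 = 25 ordered sum pairs; collecting distinct values, A + A = {-28, -12, 0, 4, 5, 7, 16, 21, 23, 28, 33, 35, 38, 40, 42}, so |A + A| = 15. Thus K = 15/5 = 3. For comparison, the minimum possible |A + A| over all 5-element sets is 2·5 − 1 = 9 (so min K = 9/5), attained only by arithmetic progressions.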